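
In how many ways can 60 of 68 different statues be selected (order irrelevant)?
C(68,60) = 68!/(60!×8!) = 7392009768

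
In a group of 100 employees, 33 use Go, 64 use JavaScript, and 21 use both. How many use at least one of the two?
|A∪B| = |A| + |B| - |A∩B| = 33 + 64 - 21 = 76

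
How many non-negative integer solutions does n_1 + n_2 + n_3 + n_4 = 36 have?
C(36+4-1, 4-1) = C(39, 3) = 9139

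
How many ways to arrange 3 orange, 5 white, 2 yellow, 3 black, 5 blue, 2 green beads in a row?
20! / (3! × 5! × 2! × 3! × 5! × 2!) = 1173274502400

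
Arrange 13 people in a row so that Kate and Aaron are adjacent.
Treat as block: (13-1)! × 2! = 479001600 × 2 = 958003200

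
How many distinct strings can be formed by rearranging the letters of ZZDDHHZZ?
8! / (2! × 4! × 2!) = 420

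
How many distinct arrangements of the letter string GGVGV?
5! / (3! × 2!) = 10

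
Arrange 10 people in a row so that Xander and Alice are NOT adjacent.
Total - adjacent = 10! - (10-1)!×2 = 3628800 - 725760 = 2903040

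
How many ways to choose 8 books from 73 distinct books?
C(73,8) = 73!/(8!×65!) = 13442126049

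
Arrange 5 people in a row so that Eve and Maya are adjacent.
Treat as block: (5-1)! × 2! = 24 × 2 = 48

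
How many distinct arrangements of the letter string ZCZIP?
5! / (1! × 1! × 2! × 1!) = 60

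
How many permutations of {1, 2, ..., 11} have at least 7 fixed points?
Exactly j fixed points: C(11,j)·!(11-j); sum over j ≥ 7 (derangement numbers via !m = (m-1)·(!(m-1) + !(m-2)): !0..!4 = 1, 0, 1, 2, 9). Σ_{j=7}^{11} C(11,j)·!(11-j) = C(11,7)·!4 + C(11,8)·!3 + C(11,9)·!2 + C(11,10)·!1 + C(11,11)·!0 = 330·9 + 165·2 + 55·1 + 11·0 + 1·1 = 3356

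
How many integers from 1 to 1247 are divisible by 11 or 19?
⌊1247/11⌋ + ⌊1247/19⌋ - ⌊1247/209⌋ = 113 + 65 - 5 = 173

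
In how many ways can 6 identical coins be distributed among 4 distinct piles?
C(6+4-1, 4-1) = C(9, 3) = 84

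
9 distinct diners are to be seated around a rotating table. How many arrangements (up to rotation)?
Circular: fix one position, arrange the rest. (9-1)! = 40320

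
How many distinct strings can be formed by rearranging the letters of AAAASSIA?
8! / (5! × 2! × 1!) = 168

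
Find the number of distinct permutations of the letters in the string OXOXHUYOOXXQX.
13! / (5! × 4! × 1! × 1! × 1! × 1!) = 2162160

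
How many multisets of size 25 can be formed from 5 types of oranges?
C(25+5-1, 5-1) = C(29, 4) = 23751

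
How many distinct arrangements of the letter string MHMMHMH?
7! / (4! × 3!) = 35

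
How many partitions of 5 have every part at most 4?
Let r_j(i) = number of partitions of i into parts ≤ j, for i = 0..5. r_1(i) = 1 for all i; r_j(i) = r_{j-1}(i) + r_j(i-j). Rows j = 2..4: ≤2: 1 1 2 2 3 3; ≤3: 1 1 2 3 4 5; ≤4: 1 1 2 3 5 6. r_4(5) = 6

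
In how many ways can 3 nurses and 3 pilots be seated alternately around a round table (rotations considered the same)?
Fix one of the nurses: (3-1)! ways for the remaining nurses, × 3! ways for the pilots = 2 × 6 = 12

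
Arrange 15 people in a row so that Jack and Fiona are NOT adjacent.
Total - adjacent = 15! - (15-1)!×2 = 1307674368000 - 174356582400 = 1133317785600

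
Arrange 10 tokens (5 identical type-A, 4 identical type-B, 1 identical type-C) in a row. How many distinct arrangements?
10! / (5! × 4! × 1!) = 1260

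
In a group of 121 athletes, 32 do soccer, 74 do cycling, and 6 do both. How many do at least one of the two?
|A∪B| = |A| + |B| - |A∩B| = 32 + 74 - 6 = 100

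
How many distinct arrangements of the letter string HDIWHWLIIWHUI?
13! / (1! × 1! × 3! × 4! × 3! × 1!) = 7207200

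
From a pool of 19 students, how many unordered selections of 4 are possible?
C(19,4) = 19!/(4!×15!) = 3876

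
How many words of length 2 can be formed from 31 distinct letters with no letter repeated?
P(31,2) = 31!/(31-2)! = 930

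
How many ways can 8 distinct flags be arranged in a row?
8! = 40320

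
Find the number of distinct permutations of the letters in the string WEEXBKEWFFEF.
12! / (2! × 1! × 4! × 1! × 1! × 3!) = 1663200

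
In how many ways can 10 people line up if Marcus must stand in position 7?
Fix one position: (10-1)! = 362880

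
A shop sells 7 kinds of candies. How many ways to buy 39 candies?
C(39+7-1, 7-1) = C(45, 6) = 8145060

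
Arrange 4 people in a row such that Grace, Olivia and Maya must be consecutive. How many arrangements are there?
Treat the 3 as one block: (4-3+1)! × 3! = 2 × 6 = 12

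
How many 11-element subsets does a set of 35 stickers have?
C(35,11) = 35!/(11!×24!) = 417225900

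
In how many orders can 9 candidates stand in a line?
9! = 362880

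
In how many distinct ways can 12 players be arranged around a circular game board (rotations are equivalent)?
Circular: fix one position, arrange the rest. (12-1)! = 39916800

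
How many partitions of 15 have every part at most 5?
Let r_j(i) = number of partitions of i into parts ≤ j, for i = 0..15. r_1(i) = 1 for all i; r_j(i) = r_{j-1}(i) + r_j(i-j). Rows j = 2..5: ≤2: 1 1 2 2 3 3 4 4 5 5 6 6 7 7 8 8; ≤3: 1 1 2 3 4 5 7 8 10 12 14 16 19 21 24 27; ≤4: 1 1 2 3 5 6 9 11 15 18 23 27 34 39 47 54; ≤5: 1 1 2 3 5 7 10 13 18 23 30 37 47 57 70 84. r_5(15) = 84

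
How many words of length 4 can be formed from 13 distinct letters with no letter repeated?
P(13,4) = 13!/(13-4)! = 17160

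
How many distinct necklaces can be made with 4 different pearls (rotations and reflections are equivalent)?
(4-1)!/2 = 6/2 = 3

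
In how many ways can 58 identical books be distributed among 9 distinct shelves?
C(58+9-1, 9-1) = C(66, 8) = 5743572120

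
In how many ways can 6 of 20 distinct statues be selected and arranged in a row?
P(20,6) = 20!/(20-6)! = 27907200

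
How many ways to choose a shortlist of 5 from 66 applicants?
C(66,5) = 66!/(5!×61!) = 8936928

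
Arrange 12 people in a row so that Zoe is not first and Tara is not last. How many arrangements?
By inclusion-exclusion: 12! - 2×(12-1)! + (12-2)! = 479001600 - 79833600 + 3628800 = 402796800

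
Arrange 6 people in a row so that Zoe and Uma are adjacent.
Treat as block: (6-1)! × 2! = 120 × 2 = 240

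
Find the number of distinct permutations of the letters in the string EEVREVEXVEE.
11! / (3! × 6! × 1! × 1!) = 9240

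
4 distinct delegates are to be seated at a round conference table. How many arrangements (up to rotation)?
Circular: fix one position, arrange the rest. (4-1)! = 6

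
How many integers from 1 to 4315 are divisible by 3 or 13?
⌊4315/3⌋ + ⌊4315/13⌋ - ⌊4315/39⌋ = 1438 + 331 - 110 = 1659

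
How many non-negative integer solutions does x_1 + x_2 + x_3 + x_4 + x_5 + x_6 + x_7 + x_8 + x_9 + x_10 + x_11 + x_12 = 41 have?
C(41+12-1, 12-1) = C(52, 11) = 60403728840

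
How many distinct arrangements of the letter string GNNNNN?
6! / (1! × 5!) = 6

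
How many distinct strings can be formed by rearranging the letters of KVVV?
4! / (1! × 3!) = 4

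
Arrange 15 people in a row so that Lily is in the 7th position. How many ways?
Fix one position: (15-1)! = 87178291200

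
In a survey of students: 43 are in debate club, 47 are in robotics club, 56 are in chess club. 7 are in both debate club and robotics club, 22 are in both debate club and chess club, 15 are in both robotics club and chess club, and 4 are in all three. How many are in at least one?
|A∪B∪C| = 43+47+56-7-22-15+4 = 106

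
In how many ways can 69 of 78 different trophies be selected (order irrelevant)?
C(78,69) = 78!/(69!×9!) = 182364632450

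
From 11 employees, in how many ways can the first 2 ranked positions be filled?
P(11,2) = 11!/(11-2)! = 110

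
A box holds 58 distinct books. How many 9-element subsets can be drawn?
C(58,9) = 58!/(9!×49!) = 10648873950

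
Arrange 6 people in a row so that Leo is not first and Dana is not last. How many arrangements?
By inclusion-exclusion: 6! - 2×(6-1)! + (6-2)! = 720 - 240 + 24 = 504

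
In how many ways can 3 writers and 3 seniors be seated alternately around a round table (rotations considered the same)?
Fix one of the writers: (3-1)! ways for the remaining writers, × 3! ways for the seniors = 2 × 6 = 12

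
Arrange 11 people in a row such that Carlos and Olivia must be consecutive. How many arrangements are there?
Treat the 2 as one block: (11-2+1)! × 2! = 3628800 × 2 = 7257600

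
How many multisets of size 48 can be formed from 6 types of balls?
C(48+6-1, 6-1) = C(53, 5) = 2869685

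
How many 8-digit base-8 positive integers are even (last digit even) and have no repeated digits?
Last∈{0,2,4,6}. Last=0: 5040. Last nonzero: 3×6×P(6,6) = 12960. Total = 18000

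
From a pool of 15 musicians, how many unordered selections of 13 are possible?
C(15,13) = 15!/(13!×2!) = 105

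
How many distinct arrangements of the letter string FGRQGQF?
7! / (1! × 2! × 2! × 2!) = 630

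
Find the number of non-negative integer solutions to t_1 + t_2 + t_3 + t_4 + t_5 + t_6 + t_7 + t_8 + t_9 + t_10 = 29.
C(29+10-1, 10-1) = C(38, 9) = 163011640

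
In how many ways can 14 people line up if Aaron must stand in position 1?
Fix one position: (14-1)! = 6227020800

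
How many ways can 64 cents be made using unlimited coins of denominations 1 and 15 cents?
Coefficient of x^64 in 1/(1-x^1) · 1/(1-x^15). Use j coins of 15 for j = 0..⌊64/15⌋ = 4, the rest in 1s: 4 + 1 = 5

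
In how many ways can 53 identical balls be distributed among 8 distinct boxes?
C(53+8-1, 8-1) = C(60, 7) = 386206920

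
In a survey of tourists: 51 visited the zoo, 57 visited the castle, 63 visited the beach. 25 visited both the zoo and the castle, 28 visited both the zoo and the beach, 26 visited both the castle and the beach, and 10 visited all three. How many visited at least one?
|A∪B∪C| = 51+57+63-25-28-26+10 = 102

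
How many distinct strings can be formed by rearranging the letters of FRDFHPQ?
7! / (1! × 1! × 1! × 1! × 1! × 2!) = 2520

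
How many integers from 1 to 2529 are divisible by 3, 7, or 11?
⌊2529/3⌋+⌊2529/7⌋+⌊2529/11⌋ - ⌊2529/21⌋-⌊2529/33⌋-⌊2529/77⌋ + ⌊2529/231⌋ = 843+361+229 - 120-76-32 + 10 = 1215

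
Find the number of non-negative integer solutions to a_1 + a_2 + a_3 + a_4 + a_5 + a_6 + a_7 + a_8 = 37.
C(37+8-1, 8-1) = C(44, 7) = 38320568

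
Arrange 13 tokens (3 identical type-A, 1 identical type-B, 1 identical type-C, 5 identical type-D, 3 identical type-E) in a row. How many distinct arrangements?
13! / (3! × 1! × 1! × 5! × 3!) = 1441440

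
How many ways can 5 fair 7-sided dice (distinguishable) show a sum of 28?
Coefficient of x^28 in (x + x² + ... + x^7)^5. By inclusion-exclusion on dice exceeding 7: Σ_j (-1)^j C(5,j)·C(28-1-7j, 4) = C(5,0)·C(27,4) - C(5,1)·C(20,4) + C(5,2)·C(13,4) - C(5,3)·C(6,4) = 1·17550 - 5·4845 + 10·715 - 10·15 = 325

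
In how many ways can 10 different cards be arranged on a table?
10! = 3628800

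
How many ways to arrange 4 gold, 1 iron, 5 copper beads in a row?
10! / (4! × 1! × 5!) = 1260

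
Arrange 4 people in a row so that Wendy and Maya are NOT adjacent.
Total - adjacent = 4! - (4-1)!×2 = 24 - 12 = 12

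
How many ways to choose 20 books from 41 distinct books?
C(41,20) = 41!/(20!×21!) = 269128937220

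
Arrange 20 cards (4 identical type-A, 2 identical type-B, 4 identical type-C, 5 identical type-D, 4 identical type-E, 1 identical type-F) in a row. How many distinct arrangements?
20! / (4! × 2! × 4! × 5! × 4! × 1!) = 733296564000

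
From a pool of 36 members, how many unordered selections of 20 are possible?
C(36,20) = 36!/(20!×16!) = 7307872110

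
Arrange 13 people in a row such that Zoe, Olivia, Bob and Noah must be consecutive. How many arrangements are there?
Treat the 4 as one block: (13-4+1)! × 4! = 3628800 × 24 = 87091200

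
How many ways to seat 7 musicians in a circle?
Circular: fix one position, arrange the rest. (7-1)! = 720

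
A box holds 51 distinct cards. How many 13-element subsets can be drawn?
C(51,13) = 51!/(13!×38!) = 476260169700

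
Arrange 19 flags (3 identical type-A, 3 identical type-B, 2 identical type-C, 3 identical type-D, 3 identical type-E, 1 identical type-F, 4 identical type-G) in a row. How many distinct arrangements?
19! / (3! × 3! × 2! × 3! × 3! × 1! × 4!) = 1955457504000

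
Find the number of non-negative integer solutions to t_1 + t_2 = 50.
C(50+2-1, 2-1) = C(51, 1) = 51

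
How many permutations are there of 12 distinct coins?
12! = 479001600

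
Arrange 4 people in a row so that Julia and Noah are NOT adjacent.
Total - adjacent = 4! - (4-1)!×2 = 24 - 12 = 12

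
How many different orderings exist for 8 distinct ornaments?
8! = 40320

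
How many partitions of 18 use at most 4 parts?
By conjugation, equals partitions of 18 into parts ≤ 4. Let r_j(i) = number of partitions of i into parts ≤ j, for i = 0..18. r_1(i) = 1 for all i; r_j(i) = r_{j-1}(i) + r_j(i-j). Rows j = 2..4: ≤2: 1 1 2 2 3 3 4 4 5 5 6 6 7 7 8 8 9 9 10; ≤3: 1 1 2 3 4 5 7 8 10 12 14 16 19 21 24 27 30 33 37; ≤4: 1 1 2 3 5 6 9 11 15 18 23 27 34 39 47 54 64 72 84. r_4(18) = 84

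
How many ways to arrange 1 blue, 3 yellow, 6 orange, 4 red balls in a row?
14! / (1! × 3! × 6! × 4!) = 840840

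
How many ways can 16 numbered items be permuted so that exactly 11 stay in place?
Choose the 11 fixed points C(16,11) = 4368, derange the rest: !5 = Σ_{j=0}^{5} (-1)^j·5!/j! = 120 - 120 + 60 - 20 + 5 - 1 = 44. Product = 4368 × 44 = 192192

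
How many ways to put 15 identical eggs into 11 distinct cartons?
C(15+11-1, 11-1) = C(25, 10) = 3268760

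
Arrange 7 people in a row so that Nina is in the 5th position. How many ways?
Fix one position: (7-1)! = 720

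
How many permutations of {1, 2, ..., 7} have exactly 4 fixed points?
Choose the 4 fixed points C(7,4) = 35, derange the rest: !3 = Σ_{j=0}^{3} (-1)^j·3!/j! = 6 - 6 + 3 - 1 = 2. Product = 35 × 2 = 70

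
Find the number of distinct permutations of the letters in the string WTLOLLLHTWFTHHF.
15! / (3! × 2! × 2! × 1! × 3! × 4!) = 378378000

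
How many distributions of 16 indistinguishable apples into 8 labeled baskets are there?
C(16+8-1, 8-1) = C(23, 7) = 245157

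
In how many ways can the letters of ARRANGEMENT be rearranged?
11! / (2! × 2! × 2! × 1! × 2! × 1! × 1!) = 2494800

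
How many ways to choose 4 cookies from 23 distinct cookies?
C(23,4) = 23!/(4!×19!) = 8855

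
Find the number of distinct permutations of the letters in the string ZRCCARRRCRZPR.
13! / (6! × 1! × 3! × 1! × 2!) = 720720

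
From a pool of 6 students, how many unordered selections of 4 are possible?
C(6,4) = 6!/(4!×2!) = 15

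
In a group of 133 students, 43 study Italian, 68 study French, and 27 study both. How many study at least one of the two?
|A∪B| = |A| + |B| - |A∩B| = 43 + 68 - 27 = 84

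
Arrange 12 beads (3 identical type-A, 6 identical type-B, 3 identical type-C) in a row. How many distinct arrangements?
12! / (3! × 6! × 3!) = 18480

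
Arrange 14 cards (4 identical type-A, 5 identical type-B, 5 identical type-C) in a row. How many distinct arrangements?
14! / (4! × 5! × 5!) = 252252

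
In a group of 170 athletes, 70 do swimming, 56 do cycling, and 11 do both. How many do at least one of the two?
|A∪B| = |A| + |B| - |A∩B| = 70 + 56 - 11 = 115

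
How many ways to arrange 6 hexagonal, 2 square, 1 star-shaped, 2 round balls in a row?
11! / (6! × 2! × 1! × 2!) = 13860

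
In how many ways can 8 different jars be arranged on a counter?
8! = 40320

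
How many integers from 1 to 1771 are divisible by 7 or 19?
⌊1771/7⌋ + ⌊1771/19⌋ - ⌊1771/133⌋ = 253 + 93 - 13 = 333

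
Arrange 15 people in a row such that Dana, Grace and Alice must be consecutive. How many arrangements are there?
Treat the 3 as one block: (15-3+1)! × 3! = 6227020800 × 6 = 37362124800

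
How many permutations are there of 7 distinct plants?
7! = 5040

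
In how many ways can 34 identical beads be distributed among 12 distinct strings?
C(34+12-1, 12-1) = C(45, 11) = 10150595910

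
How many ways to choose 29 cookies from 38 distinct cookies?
C(38,29) = 38!/(29!×9!) = 163011640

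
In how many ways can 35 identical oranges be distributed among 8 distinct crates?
C(35+8-1, 8-1) = C(42, 7) = 26978328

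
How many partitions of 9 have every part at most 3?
Let r_j(i) = number of partitions of i into parts ≤ j, for i = 0..9. r_1(i) = 1 for all i; r_j(i) = r_{j-1}(i) + r_j(i-j). Rows j = 2..3: ≤2: 1 1 2 2 3 3 4 4 5 5; ≤3: 1 1 2 3 4 5 7 8 10 12. r_3(9) = 12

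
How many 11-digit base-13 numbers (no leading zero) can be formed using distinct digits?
First digit: 12 choices (nonzero). Then descending: 12 × 12 × 11 × 10 × 9 × 8 × 7 × 6 × 5 × 4 × 3 = 2874009600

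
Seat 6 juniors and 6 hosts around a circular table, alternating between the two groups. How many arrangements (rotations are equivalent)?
Fix one of the juniors: (6-1)! ways for the remaining juniors, × 6! ways for the hosts = 120 × 720 = 86400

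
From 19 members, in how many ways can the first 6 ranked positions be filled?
P(19,6) = 19!/(19-6)! = 19535040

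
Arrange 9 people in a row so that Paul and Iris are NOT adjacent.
Total - adjacent = 9! - (9-1)!×2 = 362880 - 80640 = 282240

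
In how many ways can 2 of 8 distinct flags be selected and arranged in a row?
P(8,2) = 8!/(8-2)! = 56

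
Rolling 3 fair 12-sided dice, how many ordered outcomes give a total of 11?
Coefficient of x^11 in (x + x² + ... + x^12)^3. By inclusion-exclusion on dice exceeding 12: Σ_j (-1)^j C(3,j)·C(11-1-12j, 2) = C(3,0)·C(10,2) = 1·45 = 45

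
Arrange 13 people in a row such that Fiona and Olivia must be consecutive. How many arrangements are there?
Treat the 2 as one block: (13-2+1)! × 2! = 479001600 × 2 = 958003200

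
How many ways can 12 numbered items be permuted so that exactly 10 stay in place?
Choose the 10 fixed points C(12,10) = 66, derange the rest: !2 = Σ_{j=0}^{2} (-1)^j·2!/j! = 2 - 2 + 1 = 1. Product = 66 × 1 = 66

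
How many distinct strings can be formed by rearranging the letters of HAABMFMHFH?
10! / (2! × 3! × 2! × 2! × 1!) = 75600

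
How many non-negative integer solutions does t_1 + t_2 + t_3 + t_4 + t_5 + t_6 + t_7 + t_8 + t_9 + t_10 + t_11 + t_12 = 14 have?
C(14+12-1, 12-1) = C(25, 11) = 4457400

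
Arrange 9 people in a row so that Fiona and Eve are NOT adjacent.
Total - adjacent = 9! - (9-1)!×2 = 362880 - 80640 = 282240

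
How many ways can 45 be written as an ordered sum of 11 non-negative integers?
C(45+11-1, 11-1) = C(55, 10) = 29248649430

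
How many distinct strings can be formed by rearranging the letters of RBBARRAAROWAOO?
14! / (3! × 1! × 4! × 4! × 2!) = 12612600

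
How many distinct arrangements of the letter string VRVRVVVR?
8! / (5! × 3!) = 56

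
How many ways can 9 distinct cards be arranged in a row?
9! = 362880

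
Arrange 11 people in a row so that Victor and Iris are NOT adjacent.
Total - adjacent = 11! - (11-1)!×2 = 39916800 - 7257600 = 32659200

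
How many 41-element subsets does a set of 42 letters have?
C(42,41) = 42!/(41!×1!) = 42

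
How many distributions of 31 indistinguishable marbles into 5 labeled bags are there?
C(31+5-1, 5-1) = C(35, 4) = 52360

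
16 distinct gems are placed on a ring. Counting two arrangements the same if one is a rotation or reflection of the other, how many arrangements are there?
(16-1)!/2 = 1307674368000/2 = 653837184000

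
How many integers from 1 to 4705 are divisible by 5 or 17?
⌊4705/5⌋ + ⌊4705/17⌋ - ⌊4705/85⌋ = 941 + 276 - 55 = 1162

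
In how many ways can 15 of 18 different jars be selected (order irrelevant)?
C(18,15) = 18!/(15!×3!) = 816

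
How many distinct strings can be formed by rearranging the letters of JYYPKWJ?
7! / (1! × 1! × 2! × 1! × 2!) = 1260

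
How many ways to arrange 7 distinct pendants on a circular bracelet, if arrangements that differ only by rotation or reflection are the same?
(7-1)!/2 = 720/2 = 360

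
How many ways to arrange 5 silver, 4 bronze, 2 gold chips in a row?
11! / (5! × 4! × 2!) = 6930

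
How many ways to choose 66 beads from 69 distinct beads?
C(69,66) = 69!/(66!×3!) = 52394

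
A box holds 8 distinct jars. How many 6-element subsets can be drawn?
C(8,6) = 8!/(6!×2!) = 28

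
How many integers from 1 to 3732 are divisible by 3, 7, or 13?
⌊3732/3⌋+⌊3732/7⌋+⌊3732/13⌋ - ⌊3732/21⌋-⌊3732/39⌋-⌊3732/91⌋ + ⌊3732/273⌋ = 1244+533+287 - 177-95-41 + 13 = 1764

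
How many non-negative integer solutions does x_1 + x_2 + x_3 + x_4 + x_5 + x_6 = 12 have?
C(12+6-1, 6-1) = C(17, 5) = 6188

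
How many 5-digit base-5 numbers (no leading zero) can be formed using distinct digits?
First digit: 4 choices (nonzero). Then descending: 4 × 4 × 3 × 2 × 1 = 96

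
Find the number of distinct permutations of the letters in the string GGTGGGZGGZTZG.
13! / (3! × 2! × 8!) = 12870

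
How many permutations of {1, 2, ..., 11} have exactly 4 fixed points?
Choose the 4 fixed points C(11,4) = 330, derange the rest: !7 = Σ_{j=0}^{7} (-1)^j·7!/j! = 5040 - 5040 + 2520 - 840 + 210 - 42 + 7 - 1 = 1854. Product = 330 × 1854 = 611820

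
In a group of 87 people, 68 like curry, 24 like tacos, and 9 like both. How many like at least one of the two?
|A∪B| = |A| + |B| - |A∩B| = 68 + 24 - 9 = 83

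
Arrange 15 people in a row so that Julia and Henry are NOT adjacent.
Total - adjacent = 15! - (15-1)!×2 = 1307674368000 - 174356582400 = 1133317785600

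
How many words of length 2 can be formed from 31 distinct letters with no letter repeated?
P(31,2) = 31!/(31-2)! = 930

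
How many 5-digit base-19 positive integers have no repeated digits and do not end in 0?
Last digit: 18 nonzero choices. First digit: 17 (nonzero, ≠last). Middle 3: P(17,3) = 4080. Total = 1248480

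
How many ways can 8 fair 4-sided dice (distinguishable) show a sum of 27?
Coefficient of x^27 in (x + x² + ... + x^4)^8. By inclusion-exclusion on dice exceeding 4: Σ_j (-1)^j C(8,j)·C(27-1-4j, 7) = C(8,0)·C(26,7) - C(8,1)·C(22,7) + C(8,2)·C(18,7) - C(8,3)·C(14,7) + C(8,4)·C(10,7) = 1·657800 - 8·170544 + 28·31824 - 56·3432 + 70·120 = 728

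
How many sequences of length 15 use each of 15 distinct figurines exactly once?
15! = 1307674368000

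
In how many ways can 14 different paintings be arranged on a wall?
14! = 87178291200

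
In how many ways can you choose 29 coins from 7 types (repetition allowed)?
C(29+7-1, 7-1) = C(35, 6) = 1623160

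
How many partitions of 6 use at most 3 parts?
By conjugation, equals partitions of 6 into parts ≤ 3. Let r_j(i) = number of partitions of i into parts ≤ j, for i = 0..6. r_1(i) = 1 for all i; r_j(i) = r_{j-1}(i) + r_j(i-j). Rows j = 2..3: ≤2: 1 1 2 2 3 3 4; ≤3: 1 1 2 3 4 5 7. r_3(6) = 7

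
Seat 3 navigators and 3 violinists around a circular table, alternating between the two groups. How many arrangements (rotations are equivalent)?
Fix one of the navigators: (3-1)! ways for the remaining navigators, × 3! ways for the violinists = 2 × 6 = 12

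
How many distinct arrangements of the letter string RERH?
4! / (1! × 1! × 2!) = 12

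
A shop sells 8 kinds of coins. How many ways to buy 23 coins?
C(23+8-1, 8-1) = C(30, 7) = 2035800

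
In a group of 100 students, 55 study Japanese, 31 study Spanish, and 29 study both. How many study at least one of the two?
|A∪B| = |A| + |B| - |A∩B| = 55 + 31 - 29 = 57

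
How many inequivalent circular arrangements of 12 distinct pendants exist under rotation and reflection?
(12-1)!/2 = 39916800/2 = 19958400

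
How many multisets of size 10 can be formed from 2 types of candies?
C(10+2-1, 2-1) = C(11, 1) = 11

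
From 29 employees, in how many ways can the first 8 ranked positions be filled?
P(29,8) = 29!/(29-8)! = 173059286400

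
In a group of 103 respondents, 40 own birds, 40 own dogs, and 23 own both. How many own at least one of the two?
|A∪B| = |A| + |B| - |A∩B| = 40 + 40 - 23 = 57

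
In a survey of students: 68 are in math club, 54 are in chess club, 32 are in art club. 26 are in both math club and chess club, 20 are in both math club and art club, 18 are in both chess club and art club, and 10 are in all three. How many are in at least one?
|A∪B∪C| = 68+54+32-26-20-18+10 = 100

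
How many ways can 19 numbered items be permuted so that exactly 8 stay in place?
Choose the 8 fixed points C(19,8) = 75582, derange the rest: !11 = Σ_{j=0}^{11} (-1)^j·11!/j! = 39916800 - 39916800 + 19958400 - 6652800 + 1663200 - 332640 + 55440 - 7920 + 990 - 110 + 11 - 1 = 14684570. Product = 75582 × 14684570 = 1109889169740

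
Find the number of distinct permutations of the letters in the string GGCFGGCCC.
9! / (4! × 1! × 4!) = 630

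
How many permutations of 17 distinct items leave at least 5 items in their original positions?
Exactly j fixed points: C(17,j)·!(17-j); sum over j ≥ 5 (derangement numbers via !m = (m-1)·(!(m-1) + !(m-2)): !0..!12 = 1, 0, 1, 2, 9, 44, 265, 1854, 14833, 133496, 1334961, 14684570, 176214841). Σ_{j=5}^{17} C(17,j)·!(17-j) = C(17,5)·!12 + C(17,6)·!11 + C(17,7)·!10 + C(17,8)·!9 + C(17,9)·!8 + C(17,10)·!7 + C(17,11)·!6 + C(17,12)·!5 + C(17,13)·!4 + C(17,14)·!3 + C(17,15)·!2 + C(17,16)·!1 + C(17,17)·!0 = 6188·176214841 + 12376·14684570 + 19448·1334961 + 24310·133496 + 24310·14833 + 19448·1854 + 12376·265 + 6188·44 + 2380·9 + 680·2 + 136·1 + 17·0 + 1·1 = 1301761505367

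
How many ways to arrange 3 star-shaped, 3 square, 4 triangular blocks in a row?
10! / (3! × 3! × 4!) = 4200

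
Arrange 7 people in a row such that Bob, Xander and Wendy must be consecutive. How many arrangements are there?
Treat the 3 as one block: (7-3+1)! × 3! = 120 × 6 = 720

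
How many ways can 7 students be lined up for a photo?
7! = 5040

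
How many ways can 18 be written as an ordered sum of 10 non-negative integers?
C(18+10-1, 10-1) = C(27, 9) = 4686825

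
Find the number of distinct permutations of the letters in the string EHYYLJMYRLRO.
12! / (3! × 1! × 1! × 1! × 2! × 1! × 2! × 1!) = 19958400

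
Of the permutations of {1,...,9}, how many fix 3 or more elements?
Exactly j fixed points: C(9,j)·!(9-j); sum over j ≥ 3 (derangement numbers via !m = (m-1)·(!(m-1) + !(m-2)): !0..!6 = 1, 0, 1, 2, 9, 44, 265). Σ_{j=3}^{9} C(9,j)·!(9-j) = C(9,3)·!6 + C(9,4)·!5 + C(9,5)·!4 + C(9,6)·!3 + C(9,7)·!2 + C(9,8)·!1 + C(9,9)·!0 = 84·265 + 126·44 + 126·9 + 84·2 + 36·1 + 9·0 + 1·1 = 29143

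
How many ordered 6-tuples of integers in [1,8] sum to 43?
Coefficient of x^43 in (x + x² + ... + x^8)^6. By inclusion-exclusion on dice exceeding 8: Σ_j (-1)^j C(6,j)·C(43-1-8j, 5) = C(6,0)·C(42,5) - C(6,1)·C(34,5) + C(6,2)·C(26,5) - C(6,3)·C(18,5) + C(6,4)·C(10,5) = 1·850668 - 6·278256 + 15·65780 - 20·8568 + 15·252 = 252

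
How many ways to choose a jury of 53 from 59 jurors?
C(59,53) = 59!/(53!×6!) = 45057474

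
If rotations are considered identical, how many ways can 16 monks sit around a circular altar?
Circular: fix one position, arrange the rest. (16-1)! = 1307674368000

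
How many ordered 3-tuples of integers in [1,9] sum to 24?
Coefficient of x^24 in (x + x² + ... + x^9)^3. By inclusion-exclusion on dice exceeding 9: Σ_j (-1)^j C(3,j)·C(24-1-9j, 2) = C(3,0)·C(23,2) - C(3,1)·C(14,2) + C(3,2)·C(5,2) = 1·253 - 3·91 + 3·10 = 10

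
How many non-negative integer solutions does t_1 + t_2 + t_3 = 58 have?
C(58+3-1, 3-1) = C(60, 2) = 1770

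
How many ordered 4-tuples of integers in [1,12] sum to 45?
Coefficient of x^45 in (x + x² + ... + x^12)^4. By inclusion-exclusion on dice exceeding 12: Σ_j (-1)^j C(4,j)·C(45-1-12j, 3) = C(4,0)·C(44,3) - C(4,1)·C(32,3) + C(4,2)·C(20,3) - C(4,3)·C(8,3) = 1·13244 - 4·4960 + 6·1140 - 4·56 = 20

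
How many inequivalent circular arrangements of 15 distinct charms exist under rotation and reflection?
(15-1)!/2 = 87178291200/2 = 43589145600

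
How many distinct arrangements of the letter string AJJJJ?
5! / (4! × 1!) = 5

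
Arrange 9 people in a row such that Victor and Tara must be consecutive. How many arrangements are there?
Treat the 2 as one block: (9-2+1)! × 2! = 40320 × 2 = 80640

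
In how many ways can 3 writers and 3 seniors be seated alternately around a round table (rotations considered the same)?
Fix one of the writers: (3-1)! ways for the remaining writers, × 3! ways for the seniors = 2 × 6 = 12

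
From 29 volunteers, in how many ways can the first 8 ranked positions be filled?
P(29,8) = 29!/(29-8)! = 173059286400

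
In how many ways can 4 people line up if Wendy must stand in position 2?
Fix one position: (4-1)! = 6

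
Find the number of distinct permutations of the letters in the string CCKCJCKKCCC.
11! / (1! × 7! × 3!) = 1320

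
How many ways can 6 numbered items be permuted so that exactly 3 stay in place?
Choose the 3 fixed points C(6,3) = 20, derange the rest: !3 = Σ_{j=0}^{3} (-1)^j·3!/j! = 6 - 6 + 3 - 1 = 2. Product = 20 × 2 = 40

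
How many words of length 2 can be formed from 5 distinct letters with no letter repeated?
P(5,2) = 5!/(5-2)! = 20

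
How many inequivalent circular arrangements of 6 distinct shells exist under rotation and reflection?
(6-1)!/2 = 120/2 = 60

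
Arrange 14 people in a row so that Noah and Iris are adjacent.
Treat as block: (14-1)! × 2! = 6227020800 × 2 = 12454041600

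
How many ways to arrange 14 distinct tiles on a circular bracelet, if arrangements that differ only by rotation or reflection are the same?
(14-1)!/2 = 6227020800/2 = 3113510400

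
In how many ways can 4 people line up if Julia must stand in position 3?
Fix one position: (4-1)! = 6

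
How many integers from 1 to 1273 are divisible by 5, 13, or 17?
⌊1273/5⌋+⌊1273/13⌋+⌊1273/17⌋ - ⌊1273/65⌋-⌊1273/85⌋-⌊1273/221⌋ + ⌊1273/1105⌋ = 254+97+74 - 19-14-5 + 1 = 388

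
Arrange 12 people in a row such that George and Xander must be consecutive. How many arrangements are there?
Treat the 2 as one block: (12-2+1)! × 2! = 39916800 × 2 = 79833600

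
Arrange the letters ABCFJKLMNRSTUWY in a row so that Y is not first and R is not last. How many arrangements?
By inclusion-exclusion: 15! - 2×(15-1)! + (15-2)! = 1307674368000 - 174356582400 + 6227020800 = 1139544806400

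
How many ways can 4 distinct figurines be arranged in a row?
4! = 24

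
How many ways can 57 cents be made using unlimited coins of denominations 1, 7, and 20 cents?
Coefficient of x^57 in 1/(1-x^1) · 1/(1-x^7) · 1/(1-x^20). Case on j = number of 20-cent coins (j = 0..2); remainder r = 57 - 20j is made from {1,7} in ⌊r/7⌋+1 ways. r = 57, 37, 17 → 9 + 6 + 3 = 18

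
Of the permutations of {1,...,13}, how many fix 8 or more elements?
Exactly j fixed points: C(13,j)·!(13-j); sum over j ≥ 8 (derangement numbers via !m = (m-1)·(!(m-1) + !(m-2)): !0..!5 = 1, 0, 1, 2, 9, 44). Σ_{j=8}^{13} C(13,j)·!(13-j) = C(13,8)·!5 + C(13,9)·!4 + C(13,10)·!3 + C(13,11)·!2 + C(13,12)·!1 + C(13,13)·!0 = 1287·44 + 715·9 + 286·2 + 78·1 + 13·0 + 1·1 = 63714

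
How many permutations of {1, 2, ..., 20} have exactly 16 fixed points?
Choose the 16 fixed points C(20,16) = 4845, derange the rest: !4 = Σ_{j=0}^{4} (-1)^j·4!/j! = 24 - 24 + 12 - 4 + 1 = 9. Product = 4845 × 9 = 43605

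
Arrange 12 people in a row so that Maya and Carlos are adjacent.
Treat as block: (12-1)! × 2! = 39916800 × 2 = 79833600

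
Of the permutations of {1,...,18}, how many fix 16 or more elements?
Exactly j fixed points: C(18,j)·!(18-j); sum over j ≥ 16 (derangement numbers via !m = (m-1)·(!(m-1) + !(m-2)): !0..!2 = 1, 0, 1). Σ_{j=16}^{18} C(18,j)·!(18-j) = C(18,16)·!2 + C(18,17)·!1 + C(18,18)·!0 = 153·1 + 18·0 + 1·1 = 154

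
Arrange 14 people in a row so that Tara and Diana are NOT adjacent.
Total - adjacent = 14! - (14-1)!×2 = 87178291200 - 12454041600 = 74724249600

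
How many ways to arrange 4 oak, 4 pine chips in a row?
8! / (4! × 4!) = 70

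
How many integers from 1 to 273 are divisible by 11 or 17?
⌊273/11⌋ + ⌊273/17⌋ - ⌊273/187⌋ = 24 + 16 - 1 = 39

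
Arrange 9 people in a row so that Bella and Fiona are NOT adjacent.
Total - adjacent = 9! - (9-1)!×2 = 362880 - 80640 = 282240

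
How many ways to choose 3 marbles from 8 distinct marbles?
C(8,3) = 8!/(3!×5!) = 56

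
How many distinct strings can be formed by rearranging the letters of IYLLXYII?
8! / (2! × 1! × 3! × 2!) = 1680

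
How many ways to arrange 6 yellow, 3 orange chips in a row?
9! / (6! × 3!) = 84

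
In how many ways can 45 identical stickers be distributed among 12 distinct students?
C(45+12-1, 12-1) = C(56, 11) = 148902215280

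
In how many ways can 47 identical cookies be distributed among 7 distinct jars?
C(47+7-1, 7-1) = C(53, 6) = 22957480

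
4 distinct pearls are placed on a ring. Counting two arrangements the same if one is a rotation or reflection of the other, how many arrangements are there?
(4-1)!/2 = 6/2 = 3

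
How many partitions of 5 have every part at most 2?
Let r_j(i) = number of partitions of i into parts ≤ j, for i = 0..5. r_1(i) = 1 for all i; r_j(i) = r_{j-1}(i) + r_j(i-j). Rows j = 2..2: ≤2: 1 1 2 2 3 3. r_2(5) = 3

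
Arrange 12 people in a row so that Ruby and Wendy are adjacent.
Treat as block: (12-1)! × 2! = 39916800 × 2 = 79833600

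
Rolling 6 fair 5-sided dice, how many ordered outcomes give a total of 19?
Coefficient of x^19 in (x + x² + ... + x^5)^6. By inclusion-exclusion on dice exceeding 5: Σ_j (-1)^j C(6,j)·C(19-1-5j, 5) = C(6,0)·C(18,5) - C(6,1)·C(13,5) + C(6,2)·C(8,5) = 1·8568 - 6·1287 + 15·56 = 1686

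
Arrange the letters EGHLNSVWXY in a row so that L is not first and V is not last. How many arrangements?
By inclusion-exclusion: 10! - 2×(10-1)! + (10-2)! = 3628800 - 725760 + 40320 = 2943360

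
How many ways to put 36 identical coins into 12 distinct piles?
C(36+12-1, 12-1) = C(47, 11) = 17417133617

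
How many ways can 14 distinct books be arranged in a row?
14! = 87178291200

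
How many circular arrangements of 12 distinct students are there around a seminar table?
Circular: fix one position, arrange the rest. (12-1)! = 39916800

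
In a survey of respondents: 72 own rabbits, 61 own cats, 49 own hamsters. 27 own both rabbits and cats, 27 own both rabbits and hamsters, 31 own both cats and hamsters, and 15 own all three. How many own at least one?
|A∪B∪C| = 72+61+49-27-27-31+15 = 112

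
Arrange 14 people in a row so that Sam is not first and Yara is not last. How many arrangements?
By inclusion-exclusion: 14! - 2×(14-1)! + (14-2)! = 87178291200 - 12454041600 + 479001600 = 75203251200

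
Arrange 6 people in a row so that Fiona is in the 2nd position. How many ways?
Fix one position: (6-1)! = 120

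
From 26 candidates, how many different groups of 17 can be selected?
C(26,17) = 26!/(17!×9!) = 3124550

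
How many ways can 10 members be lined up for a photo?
10! = 3628800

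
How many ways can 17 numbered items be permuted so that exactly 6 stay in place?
Choose the 6 fixed points C(17,6) = 12376, derange the rest: !11 = Σ_{j=0}^{11} (-1)^j·11!/j! = 39916800 - 39916800 + 19958400 - 6652800 + 1663200 - 332640 + 55440 - 7920 + 990 - 110 + 11 - 1 = 14684570. Product = 12376 × 14684570 = 181736238320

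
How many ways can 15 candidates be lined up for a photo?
15! = 1307674368000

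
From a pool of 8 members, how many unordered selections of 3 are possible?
C(8,3) = 8!/(3!×5!) = 56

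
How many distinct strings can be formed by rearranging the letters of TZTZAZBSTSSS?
12! / (3! × 4! × 3! × 1! × 1!) = 554400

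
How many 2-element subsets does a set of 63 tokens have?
C(63,2) = 63!/(2!×61!) = 1953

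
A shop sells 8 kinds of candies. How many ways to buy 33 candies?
C(33+8-1, 8-1) = C(40, 7) = 18643560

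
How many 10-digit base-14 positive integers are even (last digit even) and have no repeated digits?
Last∈{0,2,4,6,8,10,12}. Last=0: 259459200. Last nonzero: 6×12×P(12,8) = 1437004800. Total = 1696464000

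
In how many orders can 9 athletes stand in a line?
9! = 362880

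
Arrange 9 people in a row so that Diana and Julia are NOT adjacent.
Total - adjacent = 9! - (9-1)!×2 = 362880 - 80640 = 282240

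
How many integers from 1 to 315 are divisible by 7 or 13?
⌊315/7⌋ + ⌊315/13⌋ - ⌊315/91⌋ = 45 + 24 - 3 = 66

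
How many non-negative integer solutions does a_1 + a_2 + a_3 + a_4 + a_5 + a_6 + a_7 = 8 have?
C(8+7-1, 7-1) = C(14, 6) = 3003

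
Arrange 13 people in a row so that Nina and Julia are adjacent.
Treat as block: (13-1)! × 2! = 479001600 × 2 = 958003200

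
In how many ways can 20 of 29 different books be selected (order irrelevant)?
C(29,20) = 29!/(20!×9!) = 10015005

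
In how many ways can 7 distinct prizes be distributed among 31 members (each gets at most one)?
P(31,7) = 31!/(31-7)! = 13253058000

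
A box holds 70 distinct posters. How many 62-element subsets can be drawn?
C(70,62) = 70!/(62!×8!) = 9440350920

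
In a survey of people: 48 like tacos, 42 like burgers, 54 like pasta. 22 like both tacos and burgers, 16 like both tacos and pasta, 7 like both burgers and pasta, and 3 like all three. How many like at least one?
|A∪B∪C| = 48+42+54-22-16-7+3 = 102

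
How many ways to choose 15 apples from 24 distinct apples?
C(24,15) = 24!/(15!×9!) = 1307504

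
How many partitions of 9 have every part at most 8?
Let r_j(i) = number of partitions of i into parts ≤ j, for i = 0..9. r_1(i) = 1 for all i; r_j(i) = r_{j-1}(i) + r_j(i-j). Rows j = 2..8: ≤2: 1 1 2 2 3 3 4 4 5 5; ≤3: 1 1 2 3 4 5 7 8 10 12; ≤4: 1 1 2 3 5 6 9 11 15 18; ≤5: 1 1 2 3 5 7 10 13 18 23; ≤6: 1 1 2 3 5 7 11 14 20 26; ≤7: 1 1 2 3 5 7 11 15 21 28; ≤8: 1 1 2 3 5 7 11 15 22 29. r_8(9) = 29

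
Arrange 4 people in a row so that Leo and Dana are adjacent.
Treat as block: (4-1)! × 2! = 6 × 2 = 12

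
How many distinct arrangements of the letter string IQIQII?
6! / (2! × 4!) = 15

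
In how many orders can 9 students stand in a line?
9! = 362880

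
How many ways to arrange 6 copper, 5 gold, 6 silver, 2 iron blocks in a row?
19! / (6! × 5! × 6! × 2!) = 977728752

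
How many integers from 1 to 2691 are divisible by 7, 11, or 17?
⌊2691/7⌋+⌊2691/11⌋+⌊2691/17⌋ - ⌊2691/77⌋-⌊2691/119⌋-⌊2691/187⌋ + ⌊2691/1309⌋ = 384+244+158 - 34-22-14 + 2 = 718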